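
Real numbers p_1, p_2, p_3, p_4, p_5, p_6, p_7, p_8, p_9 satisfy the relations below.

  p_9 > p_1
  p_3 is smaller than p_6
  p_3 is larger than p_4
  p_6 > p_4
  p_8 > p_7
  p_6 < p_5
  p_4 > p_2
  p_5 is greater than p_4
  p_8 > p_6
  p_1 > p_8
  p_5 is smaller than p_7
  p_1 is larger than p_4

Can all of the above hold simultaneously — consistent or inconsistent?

Every relation is compatible with p_2 < p_4 < p_3 < p_6 < p_5 < p_7 < p_8 < p_1 < p_9; the set is consistent.

consistent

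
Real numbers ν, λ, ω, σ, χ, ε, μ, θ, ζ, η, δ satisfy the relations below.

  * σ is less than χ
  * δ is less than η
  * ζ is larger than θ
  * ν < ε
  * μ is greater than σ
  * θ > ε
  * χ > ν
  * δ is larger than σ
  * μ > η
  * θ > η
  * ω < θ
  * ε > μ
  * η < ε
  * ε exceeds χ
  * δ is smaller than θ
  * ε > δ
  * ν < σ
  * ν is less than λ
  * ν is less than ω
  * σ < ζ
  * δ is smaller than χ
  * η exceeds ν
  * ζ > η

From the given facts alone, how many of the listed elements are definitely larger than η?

The elements the relations force above η are μ, ε, θ, ζ — no chain reaches any other.
That is 4.

4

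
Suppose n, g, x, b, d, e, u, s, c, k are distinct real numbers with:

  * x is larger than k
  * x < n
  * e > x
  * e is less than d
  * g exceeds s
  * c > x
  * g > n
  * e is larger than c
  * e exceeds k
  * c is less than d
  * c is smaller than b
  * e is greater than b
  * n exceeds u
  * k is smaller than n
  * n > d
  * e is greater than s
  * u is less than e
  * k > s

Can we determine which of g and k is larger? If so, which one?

g

Chaining the given relations: k < x < c < b < e < d < n < g.
So g is larger.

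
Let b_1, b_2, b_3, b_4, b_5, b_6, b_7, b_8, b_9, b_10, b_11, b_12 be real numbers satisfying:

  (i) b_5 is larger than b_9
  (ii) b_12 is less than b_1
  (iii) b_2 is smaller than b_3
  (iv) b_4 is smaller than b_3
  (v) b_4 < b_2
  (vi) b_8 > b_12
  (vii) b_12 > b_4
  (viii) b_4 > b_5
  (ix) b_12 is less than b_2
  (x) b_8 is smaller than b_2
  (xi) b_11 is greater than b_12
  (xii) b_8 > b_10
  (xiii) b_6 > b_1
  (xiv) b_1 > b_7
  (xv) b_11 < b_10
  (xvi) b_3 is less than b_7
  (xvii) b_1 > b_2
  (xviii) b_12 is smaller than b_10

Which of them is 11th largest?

b_5

Chaining the given pairs: b_9 < b_5 < b_4 < b_12 < b_11 < b_10 < b_8 < b_2 < b_3 < b_7 < b_1 < b_6.
Counting 11 from the largest end gives b_5.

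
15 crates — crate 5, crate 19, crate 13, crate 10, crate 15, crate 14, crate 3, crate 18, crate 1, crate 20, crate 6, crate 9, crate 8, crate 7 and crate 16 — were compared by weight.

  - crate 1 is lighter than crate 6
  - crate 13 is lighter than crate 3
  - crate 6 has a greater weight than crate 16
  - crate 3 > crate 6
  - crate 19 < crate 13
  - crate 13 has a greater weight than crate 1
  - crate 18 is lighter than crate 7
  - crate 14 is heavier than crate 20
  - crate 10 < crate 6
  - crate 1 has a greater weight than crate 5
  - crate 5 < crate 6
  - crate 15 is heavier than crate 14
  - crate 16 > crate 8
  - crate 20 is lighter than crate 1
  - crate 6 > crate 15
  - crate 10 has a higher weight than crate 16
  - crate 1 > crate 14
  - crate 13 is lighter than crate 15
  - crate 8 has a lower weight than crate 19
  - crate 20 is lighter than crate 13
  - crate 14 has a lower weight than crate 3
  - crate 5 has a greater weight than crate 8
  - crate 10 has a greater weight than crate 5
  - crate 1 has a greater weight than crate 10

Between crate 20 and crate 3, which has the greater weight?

The relevant relations are crate 20 < crate 14; crate 14 < crate 1; crate 1 < crate 13; crate 13 < crate 15; crate 15 < crate 6; crate 6 < crate 3.
Together: crate 20 < crate 14 < crate 1 < crate 13 < crate 15 < crate 6 < crate 3.
So crate 20 < crate 3; crate 3 is the heavier of the two.

crate 3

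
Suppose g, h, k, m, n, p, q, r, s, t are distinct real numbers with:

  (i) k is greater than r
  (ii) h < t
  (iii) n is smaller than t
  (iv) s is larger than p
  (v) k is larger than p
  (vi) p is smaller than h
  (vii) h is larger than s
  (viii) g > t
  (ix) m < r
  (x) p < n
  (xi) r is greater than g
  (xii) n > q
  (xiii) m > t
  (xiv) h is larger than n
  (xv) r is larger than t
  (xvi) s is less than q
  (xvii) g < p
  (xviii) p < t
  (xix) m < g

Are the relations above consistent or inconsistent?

inconsistent

We have g < p stated directly, yet also p < s < q < n < h < t < m < g by chaining the others — so p < g. Contradiction.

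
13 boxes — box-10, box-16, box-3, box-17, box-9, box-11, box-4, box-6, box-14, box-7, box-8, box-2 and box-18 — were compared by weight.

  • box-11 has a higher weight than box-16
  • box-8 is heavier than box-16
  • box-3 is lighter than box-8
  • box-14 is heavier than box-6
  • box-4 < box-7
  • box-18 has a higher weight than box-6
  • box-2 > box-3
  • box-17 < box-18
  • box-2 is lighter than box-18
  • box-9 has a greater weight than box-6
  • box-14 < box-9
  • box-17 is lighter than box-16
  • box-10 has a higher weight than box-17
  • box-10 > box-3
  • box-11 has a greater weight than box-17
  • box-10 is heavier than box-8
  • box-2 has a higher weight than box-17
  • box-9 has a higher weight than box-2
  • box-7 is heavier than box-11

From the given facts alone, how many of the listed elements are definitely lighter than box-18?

From box-18 the given relations immediately reach box-17, box-6, box-2.
From those, box-3 — 4 in total.
No other element is forced below box-18 by the given relations, so the count is 4.

4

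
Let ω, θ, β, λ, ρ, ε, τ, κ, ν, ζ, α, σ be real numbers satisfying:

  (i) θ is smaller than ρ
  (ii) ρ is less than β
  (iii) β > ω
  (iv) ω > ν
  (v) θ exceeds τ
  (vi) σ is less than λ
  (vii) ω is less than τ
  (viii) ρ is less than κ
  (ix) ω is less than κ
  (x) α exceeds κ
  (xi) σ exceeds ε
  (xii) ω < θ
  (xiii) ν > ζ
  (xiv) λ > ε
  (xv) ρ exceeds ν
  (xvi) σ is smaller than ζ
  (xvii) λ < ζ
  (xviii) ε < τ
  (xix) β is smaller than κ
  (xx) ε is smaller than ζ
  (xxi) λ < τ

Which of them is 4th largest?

ρ

Chaining the given pairs: ε < σ < λ < ζ < ν < ω < τ < θ < ρ < β < κ < α.
The 4th largest is ρ.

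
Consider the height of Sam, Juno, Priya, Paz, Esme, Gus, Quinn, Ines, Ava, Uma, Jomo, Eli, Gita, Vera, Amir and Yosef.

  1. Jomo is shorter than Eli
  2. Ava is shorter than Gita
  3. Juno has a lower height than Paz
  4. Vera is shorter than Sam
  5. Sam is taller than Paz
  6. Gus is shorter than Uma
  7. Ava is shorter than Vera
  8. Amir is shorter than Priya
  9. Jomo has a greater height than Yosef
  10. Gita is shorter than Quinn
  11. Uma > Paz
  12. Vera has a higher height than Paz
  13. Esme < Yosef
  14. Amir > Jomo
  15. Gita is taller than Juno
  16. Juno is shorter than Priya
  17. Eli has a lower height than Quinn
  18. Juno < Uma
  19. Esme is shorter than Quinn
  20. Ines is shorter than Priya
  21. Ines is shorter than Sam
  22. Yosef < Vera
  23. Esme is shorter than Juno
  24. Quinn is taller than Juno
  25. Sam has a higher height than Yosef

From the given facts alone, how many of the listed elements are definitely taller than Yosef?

7

Directly above Yosef: Jomo, Vera, Sam.
One step further: Amir, Eli (5 so far).
One step further: Priya, Quinn (7 so far).
Nothing else is reachable above Yosef; 7 in all.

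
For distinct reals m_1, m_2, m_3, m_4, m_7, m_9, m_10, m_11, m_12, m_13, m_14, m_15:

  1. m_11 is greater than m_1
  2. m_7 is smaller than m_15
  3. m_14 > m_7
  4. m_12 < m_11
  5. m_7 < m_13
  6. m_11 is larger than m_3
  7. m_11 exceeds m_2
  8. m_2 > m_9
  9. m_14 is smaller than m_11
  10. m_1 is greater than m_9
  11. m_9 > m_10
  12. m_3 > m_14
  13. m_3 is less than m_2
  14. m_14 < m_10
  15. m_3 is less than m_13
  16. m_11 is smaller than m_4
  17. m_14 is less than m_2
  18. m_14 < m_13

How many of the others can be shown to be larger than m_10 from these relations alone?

5

Directly above m_10: m_9.
One step further: m_2, m_1 (3 so far).
One step further: m_11 (4 so far).
One step further: m_4 (5 so far).
No other element is forced above m_10 by the given relations, so the count is 5.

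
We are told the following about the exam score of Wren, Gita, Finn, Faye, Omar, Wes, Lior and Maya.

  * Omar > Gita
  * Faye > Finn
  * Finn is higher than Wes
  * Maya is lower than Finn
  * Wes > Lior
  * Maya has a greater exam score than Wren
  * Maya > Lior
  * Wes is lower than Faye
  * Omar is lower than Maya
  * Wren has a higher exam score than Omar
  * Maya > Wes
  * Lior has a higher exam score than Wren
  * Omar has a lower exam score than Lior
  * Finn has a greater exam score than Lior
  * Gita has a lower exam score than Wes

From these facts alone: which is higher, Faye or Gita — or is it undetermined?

Chaining the given relations: Gita < Omar < Wren < Lior < Wes < Maya < Finn < Faye.
So Faye is higher.

Faye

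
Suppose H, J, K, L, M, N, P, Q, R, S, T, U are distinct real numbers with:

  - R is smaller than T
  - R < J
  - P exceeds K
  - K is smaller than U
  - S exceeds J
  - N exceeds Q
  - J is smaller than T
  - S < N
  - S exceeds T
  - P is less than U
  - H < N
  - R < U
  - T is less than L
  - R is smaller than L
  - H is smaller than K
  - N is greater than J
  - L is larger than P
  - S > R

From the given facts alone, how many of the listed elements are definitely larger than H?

5

From H the given relations immediately reach K, N.
From those, P, U — 4 in total.
From those, L — 5 in total.
Nothing else is reachable above H; 5 in all.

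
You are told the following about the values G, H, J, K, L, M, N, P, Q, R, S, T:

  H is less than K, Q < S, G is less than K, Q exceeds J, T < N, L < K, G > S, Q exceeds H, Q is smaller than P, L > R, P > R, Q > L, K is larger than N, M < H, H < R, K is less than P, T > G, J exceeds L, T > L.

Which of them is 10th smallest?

N

Chaining the given pairs: M < H < R < L < J < Q < S < G < T < N < K < P.
The 10th smallest is N.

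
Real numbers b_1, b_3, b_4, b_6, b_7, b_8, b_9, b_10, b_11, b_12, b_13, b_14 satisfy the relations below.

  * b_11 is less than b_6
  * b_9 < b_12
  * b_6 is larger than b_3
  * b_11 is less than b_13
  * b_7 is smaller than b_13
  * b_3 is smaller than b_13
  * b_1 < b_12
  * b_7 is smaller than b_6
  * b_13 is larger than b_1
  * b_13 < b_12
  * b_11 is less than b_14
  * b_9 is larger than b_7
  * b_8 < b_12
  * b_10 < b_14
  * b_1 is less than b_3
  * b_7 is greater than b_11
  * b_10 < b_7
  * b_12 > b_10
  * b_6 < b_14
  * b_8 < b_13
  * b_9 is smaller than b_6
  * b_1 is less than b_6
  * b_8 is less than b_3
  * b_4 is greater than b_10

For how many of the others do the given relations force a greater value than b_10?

The elements the relations force above b_10 are b_7, b_9, b_13, b_6, b_12, b_4, b_14 — no chain reaches any other.
That is 7.

7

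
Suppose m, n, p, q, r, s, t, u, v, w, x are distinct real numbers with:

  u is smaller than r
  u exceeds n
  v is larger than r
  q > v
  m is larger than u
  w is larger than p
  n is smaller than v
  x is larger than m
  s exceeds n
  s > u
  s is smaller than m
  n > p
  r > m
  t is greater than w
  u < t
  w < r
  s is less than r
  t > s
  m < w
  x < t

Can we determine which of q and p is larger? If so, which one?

q

p < n and n < u give p < u.
With u < s: p < n < u < s.
Then s < m extends the chain to m.
With m < w: p < n < u < s < m < w.
Then w < r extends the chain to r.
With r < v: p < n < u < s < m < w < r < v.
With v < q: p < n < u < s < m < w < r < v < q.
So q is larger.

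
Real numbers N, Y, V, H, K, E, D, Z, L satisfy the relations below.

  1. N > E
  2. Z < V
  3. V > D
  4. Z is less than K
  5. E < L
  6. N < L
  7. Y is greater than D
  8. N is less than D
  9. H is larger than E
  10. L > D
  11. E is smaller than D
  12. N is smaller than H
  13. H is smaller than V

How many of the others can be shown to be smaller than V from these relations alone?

The elements the relations force below V are E, N, Z, D, H — no chain reaches any other.
That is 5.

5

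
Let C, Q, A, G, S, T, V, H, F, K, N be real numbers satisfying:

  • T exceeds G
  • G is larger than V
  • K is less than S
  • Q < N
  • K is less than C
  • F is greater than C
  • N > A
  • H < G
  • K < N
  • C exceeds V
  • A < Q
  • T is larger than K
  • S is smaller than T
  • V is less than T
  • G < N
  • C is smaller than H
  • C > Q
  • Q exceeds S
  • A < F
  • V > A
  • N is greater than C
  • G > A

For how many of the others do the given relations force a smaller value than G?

7

From G the given relations immediately reach A, V, H.
From those, C — 4 in total.
From those, K, Q — 6 in total.
From those, S — 7 in total.
Nothing else is reachable below G; 7 in all.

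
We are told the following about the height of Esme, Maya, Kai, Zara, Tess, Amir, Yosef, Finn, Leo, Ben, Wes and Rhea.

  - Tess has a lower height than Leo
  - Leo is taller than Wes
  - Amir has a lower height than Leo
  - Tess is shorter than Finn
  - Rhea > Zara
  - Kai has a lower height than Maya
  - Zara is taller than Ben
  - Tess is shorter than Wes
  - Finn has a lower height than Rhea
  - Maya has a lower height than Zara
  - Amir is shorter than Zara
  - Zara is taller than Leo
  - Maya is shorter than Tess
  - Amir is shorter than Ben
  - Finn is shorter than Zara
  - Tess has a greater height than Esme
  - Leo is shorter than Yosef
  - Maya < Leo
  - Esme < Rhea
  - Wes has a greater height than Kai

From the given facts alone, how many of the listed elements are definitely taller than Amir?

Directly above Amir: Ben, Leo, Zara.
One step further: Yosef, Rhea (5 so far).
No other element is forced above Amir by the given relations, so the count is 5.

5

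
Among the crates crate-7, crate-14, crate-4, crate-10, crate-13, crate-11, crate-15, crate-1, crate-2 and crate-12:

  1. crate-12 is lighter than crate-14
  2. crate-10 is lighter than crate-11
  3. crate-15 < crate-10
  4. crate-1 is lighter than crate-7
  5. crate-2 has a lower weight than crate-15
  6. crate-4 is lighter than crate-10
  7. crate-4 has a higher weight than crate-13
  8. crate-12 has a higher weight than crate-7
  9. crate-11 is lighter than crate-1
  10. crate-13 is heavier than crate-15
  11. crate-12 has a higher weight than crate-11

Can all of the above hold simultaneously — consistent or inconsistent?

Every relation is compatible with crate-2 < crate-15 < crate-13 < crate-4 < crate-10 < crate-11 < crate-1 < crate-7 < crate-12 < crate-14; the set is consistent.

consistent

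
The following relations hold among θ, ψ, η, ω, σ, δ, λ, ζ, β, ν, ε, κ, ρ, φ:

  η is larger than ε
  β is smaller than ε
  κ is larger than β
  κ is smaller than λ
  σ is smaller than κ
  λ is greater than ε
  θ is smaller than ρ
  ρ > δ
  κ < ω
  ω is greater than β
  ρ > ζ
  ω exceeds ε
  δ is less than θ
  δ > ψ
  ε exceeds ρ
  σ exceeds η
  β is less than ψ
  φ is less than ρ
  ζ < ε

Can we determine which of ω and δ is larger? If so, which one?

ω

Link the given pairs in sequence: δ < θ; θ < ρ; ρ < ε; ε < η; η < σ; σ < κ; κ < ω.
Together: δ < θ < ρ < ε < η < σ < κ < ω.
So ω is larger.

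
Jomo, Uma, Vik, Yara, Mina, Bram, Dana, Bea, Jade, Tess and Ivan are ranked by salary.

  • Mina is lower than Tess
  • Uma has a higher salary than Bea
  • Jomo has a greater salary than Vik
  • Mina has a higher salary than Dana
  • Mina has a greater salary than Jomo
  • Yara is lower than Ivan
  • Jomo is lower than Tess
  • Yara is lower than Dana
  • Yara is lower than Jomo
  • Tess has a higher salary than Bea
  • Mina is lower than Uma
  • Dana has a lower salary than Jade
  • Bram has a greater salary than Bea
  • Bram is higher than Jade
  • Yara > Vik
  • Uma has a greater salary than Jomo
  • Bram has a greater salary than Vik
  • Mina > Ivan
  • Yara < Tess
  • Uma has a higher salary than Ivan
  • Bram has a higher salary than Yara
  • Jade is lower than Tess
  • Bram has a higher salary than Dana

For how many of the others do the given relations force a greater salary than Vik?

From Vik the given relations immediately reach Yara, Jomo, Bram.
From those, Dana, Ivan, Mina, Tess, Uma — 8 in total.
From those, Jade — 9 in total.
Nothing else is reachable above Vik; 9 in all.

9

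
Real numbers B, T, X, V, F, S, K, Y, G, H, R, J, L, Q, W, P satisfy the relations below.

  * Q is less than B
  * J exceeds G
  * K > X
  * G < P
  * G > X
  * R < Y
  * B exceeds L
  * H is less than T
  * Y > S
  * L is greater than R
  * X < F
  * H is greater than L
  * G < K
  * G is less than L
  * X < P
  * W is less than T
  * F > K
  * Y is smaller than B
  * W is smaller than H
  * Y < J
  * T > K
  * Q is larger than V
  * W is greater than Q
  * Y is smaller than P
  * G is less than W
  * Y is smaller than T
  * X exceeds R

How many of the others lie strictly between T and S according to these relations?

Chaining upward from S reaches: Y, J, B, P.
Chaining downward from T reaches: V, R, X, G, K, Q, Y, W, L, H.
Strictly between S and T are those in both lists: Y — 1 element.

1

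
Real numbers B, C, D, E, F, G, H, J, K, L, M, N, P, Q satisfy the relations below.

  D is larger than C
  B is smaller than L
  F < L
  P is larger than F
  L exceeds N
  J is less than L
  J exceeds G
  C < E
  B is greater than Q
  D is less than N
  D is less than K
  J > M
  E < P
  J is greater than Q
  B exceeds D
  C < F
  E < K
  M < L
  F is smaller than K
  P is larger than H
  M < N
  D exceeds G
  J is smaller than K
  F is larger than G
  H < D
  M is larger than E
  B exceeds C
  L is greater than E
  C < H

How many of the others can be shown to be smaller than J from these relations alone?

Directly below J: Q, M, G.
One step further: E (4 so far).
One step further: C (5 so far).
Nothing else is reachable below J; 5 in all.

5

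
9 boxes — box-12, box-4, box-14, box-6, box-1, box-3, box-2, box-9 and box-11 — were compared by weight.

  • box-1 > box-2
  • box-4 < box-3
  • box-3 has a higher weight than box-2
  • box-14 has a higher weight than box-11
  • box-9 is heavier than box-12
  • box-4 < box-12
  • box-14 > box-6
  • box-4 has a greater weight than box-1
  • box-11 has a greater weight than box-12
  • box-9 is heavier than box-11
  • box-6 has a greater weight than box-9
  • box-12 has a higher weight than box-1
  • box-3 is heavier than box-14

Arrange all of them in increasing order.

Each adjacent pair is fixed by a given relation: box-2 < box-1; box-1 < box-4; box-4 < box-12; box-12 < box-11; box-11 < box-9; box-9 < box-6; box-6 < box-14; box-14 < box-3. Chaining them end to end gives the full order.

box-2 < box-1 < box-4 < box-12 < box-11 < box-9 < box-6 < box-14 < box-3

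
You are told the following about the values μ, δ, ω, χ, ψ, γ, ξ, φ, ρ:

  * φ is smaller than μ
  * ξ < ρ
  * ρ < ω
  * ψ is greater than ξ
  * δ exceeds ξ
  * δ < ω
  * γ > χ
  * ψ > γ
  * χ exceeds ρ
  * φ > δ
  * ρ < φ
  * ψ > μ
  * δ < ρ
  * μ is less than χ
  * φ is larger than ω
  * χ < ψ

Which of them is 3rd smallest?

ρ

Chaining the given pairs: ξ < δ < ρ < ω < φ < μ < χ < γ < ψ.
Counting 3 from the smallest end gives ρ.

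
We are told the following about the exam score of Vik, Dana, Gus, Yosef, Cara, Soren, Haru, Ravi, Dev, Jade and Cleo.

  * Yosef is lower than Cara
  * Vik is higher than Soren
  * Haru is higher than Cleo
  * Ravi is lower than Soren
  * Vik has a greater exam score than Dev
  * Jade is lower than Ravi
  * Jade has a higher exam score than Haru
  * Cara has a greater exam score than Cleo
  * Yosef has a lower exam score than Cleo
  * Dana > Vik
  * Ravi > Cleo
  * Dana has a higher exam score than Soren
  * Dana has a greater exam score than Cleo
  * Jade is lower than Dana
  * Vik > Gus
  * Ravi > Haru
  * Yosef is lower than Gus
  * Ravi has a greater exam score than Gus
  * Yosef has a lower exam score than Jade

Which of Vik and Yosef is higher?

Vik

Yosef < Cleo and Cleo < Haru give Yosef < Haru.
Then Haru < Ravi extends the chain to Ravi.
Then Ravi < Soren extends the chain to Soren.
Then Soren < Vik extends the chain to Vik.
So Yosef < Vik; Vik is the higher of the two.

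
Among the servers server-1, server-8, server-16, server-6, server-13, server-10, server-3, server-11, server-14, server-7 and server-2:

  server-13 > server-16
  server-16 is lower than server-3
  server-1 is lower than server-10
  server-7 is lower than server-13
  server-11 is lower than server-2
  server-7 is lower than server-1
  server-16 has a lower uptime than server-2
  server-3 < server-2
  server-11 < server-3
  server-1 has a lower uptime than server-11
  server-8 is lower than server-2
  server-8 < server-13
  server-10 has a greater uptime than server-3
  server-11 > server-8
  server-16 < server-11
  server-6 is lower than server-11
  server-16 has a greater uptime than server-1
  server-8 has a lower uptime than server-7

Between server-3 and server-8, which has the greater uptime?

server-3

server-8 < server-7 < server-1 < server-16 < server-11 < server-3, by transitivity through server-7, server-1, server-16, server-11.
So server-8 < server-3; server-3 is the higher of the two.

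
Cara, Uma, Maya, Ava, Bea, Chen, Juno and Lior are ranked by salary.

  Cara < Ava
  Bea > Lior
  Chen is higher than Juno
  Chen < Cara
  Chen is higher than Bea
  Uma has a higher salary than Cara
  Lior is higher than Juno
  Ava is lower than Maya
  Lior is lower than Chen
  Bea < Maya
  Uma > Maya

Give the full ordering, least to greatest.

Nothing is placed below Juno, so it is least; from there Juno < Lior; Lior < Bea; Bea < Chen; Chen < Cara; Cara < Ava; Ava < Maya; Maya < Uma, each given directly.

Juno < Lior < Bea < Chen < Cara < Ava < Maya < Uma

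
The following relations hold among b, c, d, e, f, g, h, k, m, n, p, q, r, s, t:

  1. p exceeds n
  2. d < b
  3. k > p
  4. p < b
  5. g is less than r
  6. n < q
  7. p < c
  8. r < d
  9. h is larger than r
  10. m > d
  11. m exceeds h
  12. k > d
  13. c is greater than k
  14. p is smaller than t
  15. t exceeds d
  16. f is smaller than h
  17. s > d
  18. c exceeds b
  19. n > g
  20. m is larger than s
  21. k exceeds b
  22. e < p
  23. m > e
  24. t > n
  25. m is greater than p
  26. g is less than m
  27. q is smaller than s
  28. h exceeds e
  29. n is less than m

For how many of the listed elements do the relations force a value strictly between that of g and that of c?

Chaining upward from g reaches: n, r, p, d, q, h, b, s, t, k, m.
Chaining downward from c reaches: e, n, r, p, d, b, k.
Strictly between g and c are those in both lists: n, r, p, d, b, k — 6 elements.

6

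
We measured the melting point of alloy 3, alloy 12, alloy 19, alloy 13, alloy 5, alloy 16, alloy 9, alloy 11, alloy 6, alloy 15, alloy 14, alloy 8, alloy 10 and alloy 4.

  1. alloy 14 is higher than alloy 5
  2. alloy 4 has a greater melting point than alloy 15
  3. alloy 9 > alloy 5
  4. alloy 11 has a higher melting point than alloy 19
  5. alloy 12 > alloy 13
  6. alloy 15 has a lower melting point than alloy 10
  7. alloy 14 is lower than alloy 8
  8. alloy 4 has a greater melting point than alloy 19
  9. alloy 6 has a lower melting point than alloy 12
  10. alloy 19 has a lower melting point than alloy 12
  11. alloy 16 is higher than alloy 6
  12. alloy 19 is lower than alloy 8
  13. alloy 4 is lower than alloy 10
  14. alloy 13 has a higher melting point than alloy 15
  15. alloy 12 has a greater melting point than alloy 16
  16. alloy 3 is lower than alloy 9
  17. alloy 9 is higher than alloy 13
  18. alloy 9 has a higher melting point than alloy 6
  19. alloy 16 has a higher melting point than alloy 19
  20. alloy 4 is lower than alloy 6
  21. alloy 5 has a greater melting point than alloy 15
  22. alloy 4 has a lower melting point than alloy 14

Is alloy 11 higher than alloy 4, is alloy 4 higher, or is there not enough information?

Following every chain through alloy 4: above alloy 4 we get alloy 6, alloy 16, alloy 14, alloy 12, alloy 8, alloy 9, alloy 10; below alloy 4 we get alloy 15, alloy 19.
alloy 11 is not reached, and no chain runs the other way from alloy 11 to alloy 4.
So the given relations leave the order of alloy 4 and alloy 11 undetermined.

undetermined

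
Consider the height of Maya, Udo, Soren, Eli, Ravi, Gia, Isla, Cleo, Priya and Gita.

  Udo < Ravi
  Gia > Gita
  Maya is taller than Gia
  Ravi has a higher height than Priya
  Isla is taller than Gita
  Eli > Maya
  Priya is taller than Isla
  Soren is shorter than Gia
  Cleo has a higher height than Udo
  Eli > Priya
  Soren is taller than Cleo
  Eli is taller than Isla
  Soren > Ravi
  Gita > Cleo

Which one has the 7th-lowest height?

Chaining the given pairs: Udo < Cleo < Gita < Isla < Priya < Ravi < Soren < Gia < Maya < Eli.
The 7th smallest is Soren.

Soren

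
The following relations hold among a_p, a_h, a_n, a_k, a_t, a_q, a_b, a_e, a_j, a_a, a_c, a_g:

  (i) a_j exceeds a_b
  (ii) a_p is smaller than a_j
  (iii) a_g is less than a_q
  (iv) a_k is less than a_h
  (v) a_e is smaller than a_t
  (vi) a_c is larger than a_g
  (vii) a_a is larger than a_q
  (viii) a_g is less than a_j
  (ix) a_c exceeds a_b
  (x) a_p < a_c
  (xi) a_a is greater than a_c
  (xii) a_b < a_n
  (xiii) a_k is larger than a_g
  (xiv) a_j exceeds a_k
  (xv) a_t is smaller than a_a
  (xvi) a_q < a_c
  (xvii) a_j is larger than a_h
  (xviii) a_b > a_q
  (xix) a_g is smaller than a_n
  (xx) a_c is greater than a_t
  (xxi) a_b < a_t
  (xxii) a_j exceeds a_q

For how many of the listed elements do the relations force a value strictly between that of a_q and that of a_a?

The relations place a_q below a_a. An element lies strictly between them when it is forced above a_q and also forced below a_a.
Above a_q: {a_b, a_t, a_c, a_n, a_j}. Below a_a: {a_e, a_g, a_p, a_b, a_t, a_c}.
Intersection: {a_b, a_t, a_c} — 3.

3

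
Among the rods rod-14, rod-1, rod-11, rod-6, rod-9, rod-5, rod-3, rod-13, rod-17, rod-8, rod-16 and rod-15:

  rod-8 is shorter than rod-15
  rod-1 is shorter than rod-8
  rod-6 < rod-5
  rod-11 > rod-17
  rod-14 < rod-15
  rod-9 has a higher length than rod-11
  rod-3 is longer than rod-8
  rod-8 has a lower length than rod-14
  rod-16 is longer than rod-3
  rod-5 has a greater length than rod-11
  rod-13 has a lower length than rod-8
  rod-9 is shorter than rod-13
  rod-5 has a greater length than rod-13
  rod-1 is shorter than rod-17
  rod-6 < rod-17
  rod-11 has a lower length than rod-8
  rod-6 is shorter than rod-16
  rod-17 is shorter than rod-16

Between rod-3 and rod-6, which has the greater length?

rod-3

rod-6 < rod-17 and rod-17 < rod-11 give rod-6 < rod-11.
With rod-11 < rod-9: rod-6 < rod-17 < rod-11 < rod-9.
Then rod-9 < rod-13 extends the chain to rod-13.
With rod-13 < rod-8: rod-6 < rod-17 < rod-11 < rod-9 < rod-13 < rod-8.
Then rod-8 < rod-3 extends the chain to rod-3.
So rod-6 < rod-3; rod-3 is the longer of the two.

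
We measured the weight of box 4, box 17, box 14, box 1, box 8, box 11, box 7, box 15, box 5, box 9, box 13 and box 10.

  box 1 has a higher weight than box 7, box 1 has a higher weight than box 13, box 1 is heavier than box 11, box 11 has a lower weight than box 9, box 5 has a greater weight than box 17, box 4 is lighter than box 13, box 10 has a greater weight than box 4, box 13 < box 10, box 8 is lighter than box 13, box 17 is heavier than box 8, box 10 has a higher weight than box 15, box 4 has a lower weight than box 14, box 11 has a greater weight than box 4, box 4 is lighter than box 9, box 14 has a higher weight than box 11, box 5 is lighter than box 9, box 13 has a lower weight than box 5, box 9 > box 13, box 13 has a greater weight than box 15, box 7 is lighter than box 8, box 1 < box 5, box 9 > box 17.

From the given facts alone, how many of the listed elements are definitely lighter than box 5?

8

The elements the relations force below box 5 are box 7, box 15, box 8, box 4, box 13, box 17, box 11, box 1 — no chain reaches any other.
That is 8.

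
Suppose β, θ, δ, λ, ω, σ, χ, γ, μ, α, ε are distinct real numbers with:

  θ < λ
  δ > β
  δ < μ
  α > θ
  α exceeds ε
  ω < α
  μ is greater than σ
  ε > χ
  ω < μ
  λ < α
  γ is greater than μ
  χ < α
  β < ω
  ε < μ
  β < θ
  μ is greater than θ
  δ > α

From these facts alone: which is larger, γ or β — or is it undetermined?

γ

β < θ and θ < α give β < α.
With α < δ: β < θ < α < δ.
Then δ < μ extends the chain to μ.
Then μ < γ extends the chain to γ.
So γ is larger.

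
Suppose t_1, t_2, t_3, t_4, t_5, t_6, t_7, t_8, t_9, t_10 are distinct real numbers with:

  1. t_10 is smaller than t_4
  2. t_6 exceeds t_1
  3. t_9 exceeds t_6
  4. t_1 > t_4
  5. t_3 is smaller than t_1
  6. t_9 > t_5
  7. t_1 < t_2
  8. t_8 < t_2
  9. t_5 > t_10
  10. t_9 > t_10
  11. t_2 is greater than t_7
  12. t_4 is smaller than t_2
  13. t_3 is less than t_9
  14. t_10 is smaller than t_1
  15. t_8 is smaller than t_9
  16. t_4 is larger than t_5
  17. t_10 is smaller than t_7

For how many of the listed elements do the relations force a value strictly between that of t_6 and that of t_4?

1

Chaining upward from t_4 reaches: t_1, t_2, t_9.
Chaining downward from t_6 reaches: t_10, t_5, t_3, t_1.
Strictly between t_4 and t_6 are those in both lists: t_1 — 1 element.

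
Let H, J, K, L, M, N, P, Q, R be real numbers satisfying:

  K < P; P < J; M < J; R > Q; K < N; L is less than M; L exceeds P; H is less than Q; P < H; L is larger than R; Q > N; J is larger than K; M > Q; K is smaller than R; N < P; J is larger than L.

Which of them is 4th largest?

The consecutive relations fix a unique order: K < N < P < H < Q < R < L < M < J.
Counting 4 from the largest end gives R.

R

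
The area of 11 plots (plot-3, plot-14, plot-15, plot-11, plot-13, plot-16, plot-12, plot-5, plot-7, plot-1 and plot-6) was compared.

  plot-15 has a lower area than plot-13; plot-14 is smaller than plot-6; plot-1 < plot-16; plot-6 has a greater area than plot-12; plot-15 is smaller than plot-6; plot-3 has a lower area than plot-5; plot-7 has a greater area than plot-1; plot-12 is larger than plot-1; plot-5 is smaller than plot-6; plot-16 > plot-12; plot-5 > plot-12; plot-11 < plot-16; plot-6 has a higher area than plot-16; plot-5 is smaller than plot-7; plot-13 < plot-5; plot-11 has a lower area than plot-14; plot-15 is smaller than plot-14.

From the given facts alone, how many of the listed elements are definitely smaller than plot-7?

6

From plot-7 the given relations immediately reach plot-1, plot-5.
From those, plot-3, plot-13, plot-12 — 5 in total.
From those, plot-15 — 6 in total.
No other element is forced below plot-7 by the given relations, so the count is 6.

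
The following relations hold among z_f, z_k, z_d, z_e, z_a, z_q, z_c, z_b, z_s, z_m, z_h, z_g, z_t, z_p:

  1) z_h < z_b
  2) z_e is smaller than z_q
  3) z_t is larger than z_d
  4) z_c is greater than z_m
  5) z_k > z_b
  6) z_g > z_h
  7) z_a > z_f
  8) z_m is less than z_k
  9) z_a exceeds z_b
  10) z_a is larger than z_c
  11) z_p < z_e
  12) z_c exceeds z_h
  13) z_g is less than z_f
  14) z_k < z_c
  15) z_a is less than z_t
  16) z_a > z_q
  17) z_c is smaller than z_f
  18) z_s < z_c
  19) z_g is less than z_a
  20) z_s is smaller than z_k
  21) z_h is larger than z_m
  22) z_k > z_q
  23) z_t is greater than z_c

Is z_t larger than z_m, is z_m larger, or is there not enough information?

Chaining the given relations: z_m < z_h < z_b < z_k < z_c < z_f < z_a < z_t.
So z_t is larger.

z_t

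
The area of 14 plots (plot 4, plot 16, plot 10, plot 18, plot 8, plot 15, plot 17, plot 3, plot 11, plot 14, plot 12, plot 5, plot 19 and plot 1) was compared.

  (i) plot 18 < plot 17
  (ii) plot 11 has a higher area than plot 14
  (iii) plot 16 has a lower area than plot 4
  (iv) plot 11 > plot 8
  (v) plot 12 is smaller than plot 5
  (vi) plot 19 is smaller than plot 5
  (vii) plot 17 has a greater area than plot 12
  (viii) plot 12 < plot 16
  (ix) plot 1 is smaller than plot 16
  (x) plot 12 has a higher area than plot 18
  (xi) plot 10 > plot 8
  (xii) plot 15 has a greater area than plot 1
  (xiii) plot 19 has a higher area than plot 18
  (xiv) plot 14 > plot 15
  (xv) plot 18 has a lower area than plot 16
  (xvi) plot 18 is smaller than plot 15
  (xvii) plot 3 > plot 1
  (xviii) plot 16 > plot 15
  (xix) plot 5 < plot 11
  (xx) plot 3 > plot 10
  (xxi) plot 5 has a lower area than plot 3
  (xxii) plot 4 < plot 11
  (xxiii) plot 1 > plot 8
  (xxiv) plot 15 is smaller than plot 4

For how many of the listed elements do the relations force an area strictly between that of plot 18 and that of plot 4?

The relations place plot 18 below plot 4. An element lies strictly between them when it is forced above plot 18 and also forced below plot 4.
Above plot 18: {plot 19, plot 12, plot 15, plot 5, plot 3, plot 17, plot 16, plot 14, plot 11}. Below plot 4: {plot 8, plot 1, plot 12, plot 15, plot 16}.
Intersection: {plot 12, plot 15, plot 16} — 3.

3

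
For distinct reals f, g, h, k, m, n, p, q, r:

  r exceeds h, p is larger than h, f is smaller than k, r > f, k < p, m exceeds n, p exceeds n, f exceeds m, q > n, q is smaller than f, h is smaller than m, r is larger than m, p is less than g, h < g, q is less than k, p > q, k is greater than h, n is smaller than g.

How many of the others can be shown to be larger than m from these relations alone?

The elements the relations force above m are f, k, p, r, g — no chain reaches any other.
That is 5.

5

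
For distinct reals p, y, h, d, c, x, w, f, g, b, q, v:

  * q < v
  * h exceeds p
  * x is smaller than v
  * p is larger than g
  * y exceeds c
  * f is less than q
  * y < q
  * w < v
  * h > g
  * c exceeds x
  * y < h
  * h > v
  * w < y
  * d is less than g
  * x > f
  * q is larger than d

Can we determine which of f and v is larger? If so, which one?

The relevant relations are f < x; x < c; c < y; y < q; q < v.
Together: f < x < c < y < q < v.
So v is larger.

v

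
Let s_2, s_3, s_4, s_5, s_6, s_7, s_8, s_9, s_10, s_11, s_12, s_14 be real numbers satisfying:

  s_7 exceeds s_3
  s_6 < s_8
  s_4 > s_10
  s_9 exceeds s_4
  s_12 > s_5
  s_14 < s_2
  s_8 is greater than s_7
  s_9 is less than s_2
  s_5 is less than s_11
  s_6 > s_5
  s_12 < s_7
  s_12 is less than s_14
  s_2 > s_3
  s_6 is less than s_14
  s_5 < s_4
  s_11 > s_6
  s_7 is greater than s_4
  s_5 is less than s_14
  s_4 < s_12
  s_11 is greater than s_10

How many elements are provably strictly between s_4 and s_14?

The relations place s_4 below s_14. An element lies strictly between them when it is forced above s_4 and also forced below s_14.
Above s_4: {s_9, s_12, s_2, s_7, s_8}. Below s_14: {s_5, s_10, s_6, s_12}.
Intersection: {s_12} — 1.

1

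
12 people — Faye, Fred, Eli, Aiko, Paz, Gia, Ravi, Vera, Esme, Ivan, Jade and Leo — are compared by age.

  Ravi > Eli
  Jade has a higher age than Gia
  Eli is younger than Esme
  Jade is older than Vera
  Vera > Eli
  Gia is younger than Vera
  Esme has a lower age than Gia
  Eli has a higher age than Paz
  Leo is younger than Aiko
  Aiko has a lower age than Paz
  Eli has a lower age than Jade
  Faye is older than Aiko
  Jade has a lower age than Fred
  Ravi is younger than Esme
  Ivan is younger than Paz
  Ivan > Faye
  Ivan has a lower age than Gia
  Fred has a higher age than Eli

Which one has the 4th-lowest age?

Ivan

The consecutive relations fix a unique order: Leo < Aiko < Faye < Ivan < Paz < Eli < Ravi < Esme < Gia < Vera < Jade < Fred.
Counting 4 from the smallest end gives Ivan.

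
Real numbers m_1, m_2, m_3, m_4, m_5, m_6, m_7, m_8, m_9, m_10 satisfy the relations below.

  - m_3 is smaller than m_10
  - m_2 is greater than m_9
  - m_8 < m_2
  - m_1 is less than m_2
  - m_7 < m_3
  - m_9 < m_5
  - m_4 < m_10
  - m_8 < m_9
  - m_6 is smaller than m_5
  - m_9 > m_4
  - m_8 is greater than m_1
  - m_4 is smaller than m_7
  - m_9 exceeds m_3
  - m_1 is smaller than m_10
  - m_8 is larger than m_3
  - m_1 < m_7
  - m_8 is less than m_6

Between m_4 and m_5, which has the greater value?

m_5

m_4 < m_7 and m_7 < m_3 give m_4 < m_3.
Then m_3 < m_8 extends the chain to m_8.
With m_8 < m_6: m_4 < m_7 < m_3 < m_8 < m_6.
With m_6 < m_5: m_4 < m_7 < m_3 < m_8 < m_6 < m_5.
So m_4 < m_5; m_5 is the larger of the two.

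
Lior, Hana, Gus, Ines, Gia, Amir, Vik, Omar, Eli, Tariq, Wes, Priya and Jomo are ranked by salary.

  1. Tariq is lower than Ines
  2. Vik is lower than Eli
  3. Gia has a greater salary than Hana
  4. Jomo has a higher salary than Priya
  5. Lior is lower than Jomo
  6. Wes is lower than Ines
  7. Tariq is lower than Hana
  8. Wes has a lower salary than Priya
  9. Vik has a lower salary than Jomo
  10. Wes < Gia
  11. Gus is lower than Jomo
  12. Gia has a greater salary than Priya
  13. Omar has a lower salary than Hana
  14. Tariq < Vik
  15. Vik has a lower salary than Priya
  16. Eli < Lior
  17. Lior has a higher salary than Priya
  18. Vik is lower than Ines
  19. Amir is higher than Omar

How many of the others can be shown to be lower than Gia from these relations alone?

From Gia the given relations immediately reach Wes, Priya, Hana.
From those, Tariq, Vik, Omar — 6 in total.
No other element is forced below Gia by the given relations, so the count is 6.

6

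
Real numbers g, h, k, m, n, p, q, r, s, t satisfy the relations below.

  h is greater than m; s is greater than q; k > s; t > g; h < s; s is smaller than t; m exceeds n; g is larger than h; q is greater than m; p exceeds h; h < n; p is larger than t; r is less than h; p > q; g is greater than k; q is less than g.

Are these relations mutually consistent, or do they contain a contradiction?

inconsistent

We have m < h stated directly, yet also h < n < m by chaining the others — so h < m. Contradiction.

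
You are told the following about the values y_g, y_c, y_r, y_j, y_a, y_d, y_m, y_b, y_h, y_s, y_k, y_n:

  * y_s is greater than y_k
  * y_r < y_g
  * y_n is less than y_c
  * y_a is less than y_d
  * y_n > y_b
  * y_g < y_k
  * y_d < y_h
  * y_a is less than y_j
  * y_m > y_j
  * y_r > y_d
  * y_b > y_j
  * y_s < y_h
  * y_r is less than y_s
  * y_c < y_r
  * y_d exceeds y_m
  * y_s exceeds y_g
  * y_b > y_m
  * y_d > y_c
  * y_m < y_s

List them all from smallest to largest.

y_a < y_j < y_m < y_b < y_n < y_c < y_d < y_r < y_g < y_k < y_s < y_h

The consecutive links are each given: y_a < y_j; y_j < y_m; y_m < y_b; y_b < y_n; y_n < y_c; y_c < y_d; y_d < y_r; y_r < y_g; y_g < y_k; y_k < y_s; y_s < y_h.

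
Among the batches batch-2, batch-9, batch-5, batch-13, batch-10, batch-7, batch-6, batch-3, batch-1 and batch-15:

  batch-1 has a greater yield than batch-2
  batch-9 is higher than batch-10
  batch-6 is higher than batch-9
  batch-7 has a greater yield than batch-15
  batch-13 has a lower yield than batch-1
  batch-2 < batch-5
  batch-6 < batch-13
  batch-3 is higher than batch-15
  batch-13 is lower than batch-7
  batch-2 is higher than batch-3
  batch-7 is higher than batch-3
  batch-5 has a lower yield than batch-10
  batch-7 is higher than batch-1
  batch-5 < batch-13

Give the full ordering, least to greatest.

Nothing is placed below batch-15, so it is least; from there batch-15 < batch-3; batch-3 < batch-2; batch-2 < batch-5; batch-5 < batch-10; batch-10 < batch-9; batch-9 < batch-6; batch-6 < batch-13; batch-13 < batch-1; batch-1 < batch-7, each given directly.

batch-15 < batch-3 < batch-2 < batch-5 < batch-10 < batch-9 < batch-6 < batch-13 < batch-1 < batch-7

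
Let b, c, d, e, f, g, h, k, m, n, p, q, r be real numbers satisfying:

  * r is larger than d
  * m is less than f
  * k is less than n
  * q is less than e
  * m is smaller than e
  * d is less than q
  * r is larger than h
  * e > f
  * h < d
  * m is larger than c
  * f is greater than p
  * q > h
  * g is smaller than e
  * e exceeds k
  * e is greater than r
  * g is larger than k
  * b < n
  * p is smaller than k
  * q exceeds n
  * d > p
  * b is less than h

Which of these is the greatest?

Chaining downward from e: directly below it, m, k, g, f, q, r; then c, h, p, n, d; then b.
That covers every other element, and nothing is given above e, so e is the greatest.

e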